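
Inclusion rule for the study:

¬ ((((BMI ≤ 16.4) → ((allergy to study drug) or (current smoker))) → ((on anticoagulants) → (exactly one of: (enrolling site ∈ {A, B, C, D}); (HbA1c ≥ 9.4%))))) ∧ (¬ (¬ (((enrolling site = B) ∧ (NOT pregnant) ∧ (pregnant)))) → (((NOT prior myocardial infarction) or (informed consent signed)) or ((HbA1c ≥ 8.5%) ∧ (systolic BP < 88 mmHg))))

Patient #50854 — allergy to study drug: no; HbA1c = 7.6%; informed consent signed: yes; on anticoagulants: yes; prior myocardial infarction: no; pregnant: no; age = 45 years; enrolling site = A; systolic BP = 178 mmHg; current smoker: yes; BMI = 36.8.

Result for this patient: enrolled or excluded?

Atomic conditions:
  BMI ≤ 16.4: 36.8 ≤ 16.4 is false
  allergy to study drug: no → false
  current smoker: yes → true
  on anticoagulants: yes → true
  enrolling site ∈ {A, B, C, D}: A is in the set → true
  HbA1c ≥ 9.4%: 7.6 ≥ 9.4 is false
  enrolling site = B: A == B is false
  NOT pregnant: no → true
  pregnant: no → false
  NOT prior myocardial infarction: no → true
  informed consent signed: yes → true
  HbA1c ≥ 8.5%: 7.6 ≥ 8.5 is false
  systolic BP < 88 mmHg: 178 < 88 is false
Combine:
[1.1.1.2] false OR true = true
[1.1.1] false → true (antecedent false ⇒ implication holds) = true
[1.1.2.2] exactly-one(true, false) = true
[1.1.2] true → true = true
[1.1] true → true = true
[1] NOT true = false
[2.1.1.1] false AND true AND false = false
[2.1.1] NOT false = true
[2.1] NOT true = false
[2.2.1] true OR true = true
[2.2.2] false AND false = false
[2.2] true OR false = true
[2] false → true (antecedent false ⇒ implication holds) = true
[root] false AND true = false
Overall: false → excluded

Excluded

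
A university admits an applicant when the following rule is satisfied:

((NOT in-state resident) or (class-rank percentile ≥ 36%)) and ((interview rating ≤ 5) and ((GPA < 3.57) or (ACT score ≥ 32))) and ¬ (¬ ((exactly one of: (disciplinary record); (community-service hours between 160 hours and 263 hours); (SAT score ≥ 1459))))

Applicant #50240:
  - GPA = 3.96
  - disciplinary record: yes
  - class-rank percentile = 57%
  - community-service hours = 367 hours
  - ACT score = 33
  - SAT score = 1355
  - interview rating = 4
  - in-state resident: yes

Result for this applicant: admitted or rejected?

Admitted

Atomic conditions:
  NOT in-state resident: yes → false
  class-rank percentile ≥ 36%: 57 ≥ 36 is true
  interview rating ≤ 5: 4 ≤ 5 is true
  GPA < 3.57: 3.96 < 3.57 is false
  ACT score ≥ 32: 33 ≥ 32 is true
  disciplinary record: yes → true
  community-service hours between 160 hours and 263 hours: 367 in [160, 263] is false
  SAT score ≥ 1459: 1355 ≥ 1459 is false
Combine:
[1] false OR true = true
[2.2] false OR true = true
[2] true AND true = true
[3.1.1] exactly-one(true, false, false) = true
[3.1] NOT true = false
[3] NOT false = true
[root] true AND true AND true = true
Overall: true → admitted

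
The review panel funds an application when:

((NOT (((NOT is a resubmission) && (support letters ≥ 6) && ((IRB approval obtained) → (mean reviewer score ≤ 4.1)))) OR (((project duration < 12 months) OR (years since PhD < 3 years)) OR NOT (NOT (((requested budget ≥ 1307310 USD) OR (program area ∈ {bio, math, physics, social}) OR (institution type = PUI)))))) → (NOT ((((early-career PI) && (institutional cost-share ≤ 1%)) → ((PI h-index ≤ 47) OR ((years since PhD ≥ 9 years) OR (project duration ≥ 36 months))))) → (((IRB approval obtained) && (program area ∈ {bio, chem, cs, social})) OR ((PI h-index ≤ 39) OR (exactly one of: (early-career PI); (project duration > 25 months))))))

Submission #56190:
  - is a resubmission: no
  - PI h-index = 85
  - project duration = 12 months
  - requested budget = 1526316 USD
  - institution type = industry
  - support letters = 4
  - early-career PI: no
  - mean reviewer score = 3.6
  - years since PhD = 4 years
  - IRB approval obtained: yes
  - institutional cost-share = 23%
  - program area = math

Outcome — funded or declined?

Funded

Atomic conditions:
  NOT is a resubmission: no → true
  support letters ≥ 6: 4 ≥ 6 is false
  IRB approval obtained: yes → true
  mean reviewer score ≤ 4.1: 3.6 ≤ 4.1 is true
  project duration < 12 months: 12 < 12 is false
  years since PhD < 3 years: 4 < 3 is false
  requested budget ≥ 1307310 USD: 1526316 ≥ 1307310 is true
  program area ∈ {bio, math, physics, social}: math is in the set → true
  institution type = PUI: industry == PUI is false
  early-career PI: no → false
  institutional cost-share ≤ 1%: 23 ≤ 1 is false
  PI h-index ≤ 47: 85 ≤ 47 is false
  years since PhD ≥ 9 years: 4 ≥ 9 is false
  project duration ≥ 36 months: 12 ≥ 36 is false
  program area ∈ {bio, chem, cs, social}: math is not in the set → false
  PI h-index ≤ 39: 85 ≤ 39 is false
  project duration > 25 months: 12 > 25 is false
Combine:
[1.1.1.3] true → true = true
[1.1.1] true AND false AND true = false
[1.1] NOT false = true
[1.2.1] false OR false = false
[1.2.2.1.1] true OR true OR false = true
[1.2.2.1] NOT true = false
[1.2.2] NOT false = true
[1.2] false OR true = true
[1] true OR true = true
[2.1.1.1] false AND false = false
[2.1.1.2.2] false OR false = false
[2.1.1.2] false OR false = false
[2.1.1] false → false (antecedent false ⇒ implication holds) = true
[2.1] NOT true = false
[2.2.1] true AND false = false
[2.2.2.2] exactly-one(false, false) = false
[2.2.2] false OR false = false
[2.2] false OR false = false
[2] false → false (antecedent false ⇒ implication holds) = true
[root] true → true = true
Overall: true → funded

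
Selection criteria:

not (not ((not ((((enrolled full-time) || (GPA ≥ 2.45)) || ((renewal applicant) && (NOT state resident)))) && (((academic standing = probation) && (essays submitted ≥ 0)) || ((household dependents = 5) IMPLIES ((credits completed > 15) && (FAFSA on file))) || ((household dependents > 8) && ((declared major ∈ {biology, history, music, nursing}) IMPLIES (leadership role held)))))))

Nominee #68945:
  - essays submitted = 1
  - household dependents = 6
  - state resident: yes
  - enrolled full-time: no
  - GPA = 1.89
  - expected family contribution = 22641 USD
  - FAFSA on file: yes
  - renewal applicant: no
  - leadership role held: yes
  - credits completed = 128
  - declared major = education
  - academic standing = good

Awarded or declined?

Awarded

Atomic conditions:
  enrolled full-time: no → false
  GPA ≥ 2.45: 1.89 ≥ 2.45 is false
  renewal applicant: no → false
  NOT state resident: yes → false
  academic standing = probation: good == probation is false
  essays submitted ≥ 0: 1 ≥ 0 is true
  household dependents = 5: 6 == 5 is false
  credits completed > 15: 128 > 15 is true
  FAFSA on file: yes → true
  household dependents > 8: 6 > 8 is false
  declared major ∈ {biology, history, music, nursing}: education is not in the set → false
  leadership role held: yes → true
Combine:
[1.1.1.1.1] false OR false = false
[1.1.1.1.2] false AND false = false
[1.1.1.1] false OR false = false
[1.1.1] NOT false = true
[1.1.2.1] false AND true = false
[1.1.2.2.2] true AND true = true
[1.1.2.2] false → true (antecedent false ⇒ implication holds) = true
[1.1.2.3.2] false → true (antecedent false ⇒ implication holds) = true
[1.1.2.3] false AND true = false
[1.1.2] false OR true OR false = true
[1.1] true AND true = true
[1] NOT true = false
[root] NOT false = true
Overall: true → awarded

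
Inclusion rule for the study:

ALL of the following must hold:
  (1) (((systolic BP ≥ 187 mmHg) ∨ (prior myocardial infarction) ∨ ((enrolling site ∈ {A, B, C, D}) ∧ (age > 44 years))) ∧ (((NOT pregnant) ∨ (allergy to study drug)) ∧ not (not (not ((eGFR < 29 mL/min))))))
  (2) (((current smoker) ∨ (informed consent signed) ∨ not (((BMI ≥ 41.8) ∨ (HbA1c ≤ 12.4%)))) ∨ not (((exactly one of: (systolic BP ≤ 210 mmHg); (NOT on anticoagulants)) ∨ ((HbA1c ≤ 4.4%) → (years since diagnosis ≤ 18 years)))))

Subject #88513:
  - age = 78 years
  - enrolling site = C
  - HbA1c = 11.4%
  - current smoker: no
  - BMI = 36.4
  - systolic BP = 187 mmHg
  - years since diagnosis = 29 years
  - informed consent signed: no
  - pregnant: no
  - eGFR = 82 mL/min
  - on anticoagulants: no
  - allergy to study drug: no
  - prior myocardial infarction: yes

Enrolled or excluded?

Excluded

Atomic conditions:
  systolic BP ≥ 187 mmHg: 187 ≥ 187 is true
  prior myocardial infarction: yes → true
  enrolling site ∈ {A, B, C, D}: C is in the set → true
  age > 44 years: 78 > 44 is true
  NOT pregnant: no → true
  allergy to study drug: no → false
  eGFR < 29 mL/min: 82 < 29 is false
  current smoker: no → false
  informed consent signed: no → false
  BMI ≥ 41.8: 36.4 ≥ 41.8 is false
  HbA1c ≤ 12.4%: 11.4 ≤ 12.4 is true
  systolic BP ≤ 210 mmHg: 187 ≤ 210 is true
  NOT on anticoagulants: no → true
  HbA1c ≤ 4.4%: 11.4 ≤ 4.4 is false
  years since diagnosis ≤ 18 years: 29 ≤ 18 is false
Combine:
[1.1.3] true AND true = true
[1.1] true OR true OR true = true
[1.2.1] true OR false = true
[1.2.2.1.1] NOT false = true
[1.2.2.1] NOT true = false
[1.2.2] NOT false = true
[1.2] true AND true = true
[1] true AND true = true
[2.1.3.1] false OR true = true
[2.1.3] NOT true = false
[2.1] false OR false OR false = false
[2.2.1.1] exactly-one(true, true) = false
[2.2.1.2] false → false (antecedent false ⇒ implication holds) = true
[2.2.1] false OR true = true
[2.2] NOT true = false
[2] false OR false = false
[root] true AND false = false
Overall: false → excluded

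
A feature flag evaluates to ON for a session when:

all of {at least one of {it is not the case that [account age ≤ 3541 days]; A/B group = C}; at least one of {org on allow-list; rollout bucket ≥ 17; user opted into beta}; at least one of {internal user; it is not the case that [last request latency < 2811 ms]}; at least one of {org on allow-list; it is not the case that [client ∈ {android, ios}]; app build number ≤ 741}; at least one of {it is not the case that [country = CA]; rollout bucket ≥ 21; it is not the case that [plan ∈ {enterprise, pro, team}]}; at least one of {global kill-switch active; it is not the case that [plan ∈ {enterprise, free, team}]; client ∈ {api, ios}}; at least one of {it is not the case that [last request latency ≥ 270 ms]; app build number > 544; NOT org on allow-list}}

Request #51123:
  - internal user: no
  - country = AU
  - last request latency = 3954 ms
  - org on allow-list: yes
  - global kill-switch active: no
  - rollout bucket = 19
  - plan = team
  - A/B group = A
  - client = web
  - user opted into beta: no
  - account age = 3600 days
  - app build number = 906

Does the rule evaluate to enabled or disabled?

Atomic conditions:
  account age ≤ 3541 days: 3600 ≤ 3541 is false
  A/B group = C: A == C is false
  org on allow-list: yes → true
  rollout bucket ≥ 17: 19 ≥ 17 is true
  user opted into beta: no → false
  internal user: no → false
  last request latency < 2811 ms: 3954 < 2811 is false
  client ∈ {android, ios}: web is not in the set → false
  app build number ≤ 741: 906 ≤ 741 is false
  country = CA: AU == CA is false
  rollout bucket ≥ 21: 19 ≥ 21 is false
  plan ∈ {enterprise, pro, team}: team is in the set → true
  global kill-switch active: no → false
  plan ∈ {enterprise, free, team}: team is in the set → true
  client ∈ {api, ios}: web is not in the set → false
  last request latency ≥ 270 ms: 3954 ≥ 270 is true
  app build number > 544: 906 > 544 is true
  NOT org on allow-list: yes → false
Combine:
[1.1] NOT false = true
[1] true OR false = true
[2] true OR true OR false = true
[3.2] NOT false = true
[3] false OR true = true
[4.2] NOT false = true
[4] true OR true OR false = true
[5.1] NOT false = true
[5.3] NOT true = false
[5] true OR false OR false = true
[6.2] NOT true = false
[6] false OR false OR false = false
[7.1] NOT true = false
[7] false OR true OR false = true
[root] true AND true AND true AND true AND true AND false AND true = false
Overall: false → disabled

Disabled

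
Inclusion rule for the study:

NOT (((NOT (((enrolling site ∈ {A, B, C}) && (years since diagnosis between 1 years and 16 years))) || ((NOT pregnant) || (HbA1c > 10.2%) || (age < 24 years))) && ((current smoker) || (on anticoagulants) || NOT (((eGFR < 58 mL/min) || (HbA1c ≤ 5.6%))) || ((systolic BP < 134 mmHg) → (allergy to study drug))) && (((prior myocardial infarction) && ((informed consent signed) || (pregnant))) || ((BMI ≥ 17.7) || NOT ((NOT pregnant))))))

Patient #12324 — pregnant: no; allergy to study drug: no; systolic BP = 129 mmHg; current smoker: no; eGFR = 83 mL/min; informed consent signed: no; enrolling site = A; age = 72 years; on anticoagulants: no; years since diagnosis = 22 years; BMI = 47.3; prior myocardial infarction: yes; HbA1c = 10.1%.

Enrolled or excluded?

Atomic conditions:
  enrolling site ∈ {A, B, C}: A is in the set → true
  years since diagnosis between 1 years and 16 years: 22 in [1, 16] is false
  NOT pregnant: no → true
  HbA1c > 10.2%: 10.1 > 10.2 is false
  age < 24 years: 72 < 24 is false
  current smoker: no → false
  on anticoagulants: no → false
  eGFR < 58 mL/min: 83 < 58 is false
  HbA1c ≤ 5.6%: 10.1 ≤ 5.6 is false
  systolic BP < 134 mmHg: 129 < 134 is true
  allergy to study drug: no → false
  prior myocardial infarction: yes → true
  informed consent signed: no → false
  pregnant: no → false
  BMI ≥ 17.7: 47.3 ≥ 17.7 is true
Combine:
[1.1.1.1] true AND false = false
[1.1.1] NOT false = true
[1.1.2] true OR false OR false = true
[1.1] true OR true = true
[1.2.3.1] false OR false = false
[1.2.3] NOT false = true
[1.2.4] true → false = false
[1.2] false OR false OR true OR false = true
[1.3.1.2] false OR false = false
[1.3.1] true AND false = false
[1.3.2.2] NOT true = false
[1.3.2] true OR false = true
[1.3] false OR true = true
[1] true AND true AND true = true
[root] NOT true = false
Overall: false → excluded

Excluded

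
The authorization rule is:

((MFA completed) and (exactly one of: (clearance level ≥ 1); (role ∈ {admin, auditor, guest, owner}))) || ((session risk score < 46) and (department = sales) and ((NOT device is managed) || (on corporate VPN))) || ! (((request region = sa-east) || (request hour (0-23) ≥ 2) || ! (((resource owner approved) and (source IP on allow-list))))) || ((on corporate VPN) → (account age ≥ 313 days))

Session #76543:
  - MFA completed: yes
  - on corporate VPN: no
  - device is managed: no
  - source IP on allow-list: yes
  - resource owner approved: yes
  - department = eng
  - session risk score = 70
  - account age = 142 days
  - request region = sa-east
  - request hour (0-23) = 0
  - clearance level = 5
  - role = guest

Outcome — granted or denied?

Atomic conditions:
  MFA completed: yes → true
  clearance level ≥ 1: 5 ≥ 1 is true
  role ∈ {admin, auditor, guest, owner}: guest is in the set → true
  session risk score < 46: 70 < 46 is false
  department = sales: eng == sales is false
  NOT device is managed: no → true
  on corporate VPN: no → false
  request region = sa-east: sa-east == sa-east is true
  request hour (0-23) ≥ 2: 0 ≥ 2 is false
  resource owner approved: yes → true
  source IP on allow-list: yes → true
  account age ≥ 313 days: 142 ≥ 313 is false
Combine:
[1.2] exactly-one(true, true) = false
[1] true AND false = false
[2.3] true OR false = true
[2] false AND false AND true = false
[3.1.3.1] true AND true = true
[3.1.3] NOT true = false
[3.1] true OR false OR false = true
[3] NOT true = false
[4] false → false (antecedent false ⇒ implication holds) = true
[root] false OR false OR false OR true = true
Overall: true → granted

Granted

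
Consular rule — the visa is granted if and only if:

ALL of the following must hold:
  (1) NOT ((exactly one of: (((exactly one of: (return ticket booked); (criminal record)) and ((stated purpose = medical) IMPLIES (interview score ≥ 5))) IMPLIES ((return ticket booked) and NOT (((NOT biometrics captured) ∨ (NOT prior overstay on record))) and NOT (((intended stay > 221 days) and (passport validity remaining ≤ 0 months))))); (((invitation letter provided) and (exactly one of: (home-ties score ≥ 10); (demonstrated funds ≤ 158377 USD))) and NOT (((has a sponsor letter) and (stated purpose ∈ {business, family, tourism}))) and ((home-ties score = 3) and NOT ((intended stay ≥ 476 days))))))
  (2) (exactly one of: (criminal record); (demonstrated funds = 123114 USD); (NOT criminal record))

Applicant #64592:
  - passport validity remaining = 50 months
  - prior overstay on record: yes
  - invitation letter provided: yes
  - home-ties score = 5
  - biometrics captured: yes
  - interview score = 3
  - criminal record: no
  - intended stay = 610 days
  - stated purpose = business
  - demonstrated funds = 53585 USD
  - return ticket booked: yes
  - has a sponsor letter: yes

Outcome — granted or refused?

Atomic conditions:
  return ticket booked: yes → true
  criminal record: no → false
  stated purpose = medical: business == medical is false
  interview score ≥ 5: 3 ≥ 5 is false
  NOT biometrics captured: yes → false
  NOT prior overstay on record: yes → false
  intended stay > 221 days: 610 > 221 is true
  passport validity remaining ≤ 0 months: 50 ≤ 0 is false
  invitation letter provided: yes → true
  home-ties score ≥ 10: 5 ≥ 10 is false
  demonstrated funds ≤ 158377 USD: 53585 ≤ 158377 is true
  has a sponsor letter: yes → true
  stated purpose ∈ {business, family, tourism}: business is in the set → true
  home-ties score = 3: 5 == 3 is false
  intended stay ≥ 476 days: 610 ≥ 476 is true
  demonstrated funds = 123114 USD: 53585 == 123114 is false
  NOT criminal record: no → true
Combine:
[1.1.1.1.1] exactly-one(true, false) = true
[1.1.1.1.2] false → false (antecedent false ⇒ implication holds) = true
[1.1.1.1] true AND true = true
[1.1.1.2.2.1] false OR false = false
[1.1.1.2.2] NOT false = true
[1.1.1.2.3.1] true AND false = false
[1.1.1.2.3] NOT false = true
[1.1.1.2] true AND true AND true = true
[1.1.1] true → true = true
[1.1.2.1.2] exactly-one(false, true) = true
[1.1.2.1] true AND true = true
[1.1.2.2.1] true AND true = true
[1.1.2.2] NOT true = false
[1.1.2.3.2] NOT true = false
[1.1.2.3] false AND false = false
[1.1.2] true AND false AND false = false
[1.1] exactly-one(true, false) = true
[1] NOT true = false
[2] exactly-one(false, false, true) = true
[root] false AND true = false
Overall: false → refused

Refused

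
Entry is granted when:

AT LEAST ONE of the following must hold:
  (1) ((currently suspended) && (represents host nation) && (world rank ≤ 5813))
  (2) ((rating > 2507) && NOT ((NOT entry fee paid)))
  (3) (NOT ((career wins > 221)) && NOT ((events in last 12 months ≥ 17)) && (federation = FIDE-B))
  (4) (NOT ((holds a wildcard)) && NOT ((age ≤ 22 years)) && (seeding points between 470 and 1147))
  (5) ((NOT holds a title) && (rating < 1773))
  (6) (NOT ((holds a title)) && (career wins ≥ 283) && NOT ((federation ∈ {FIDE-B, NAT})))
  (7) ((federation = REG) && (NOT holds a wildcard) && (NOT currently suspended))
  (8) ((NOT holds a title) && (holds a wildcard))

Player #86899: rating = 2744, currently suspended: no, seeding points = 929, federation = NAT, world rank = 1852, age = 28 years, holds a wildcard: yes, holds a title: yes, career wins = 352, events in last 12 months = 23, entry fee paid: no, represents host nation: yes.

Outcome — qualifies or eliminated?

Atomic conditions:
  currently suspended: no → false
  represents host nation: yes → true
  world rank ≤ 5813: 1852 ≤ 5813 is true
  rating > 2507: 2744 > 2507 is true
  NOT entry fee paid: no → true
  career wins > 221: 352 > 221 is true
  events in last 12 months ≥ 17: 23 ≥ 17 is true
  federation = FIDE-B: NAT == FIDE-B is false
  holds a wildcard: yes → true
  age ≤ 22 years: 28 ≤ 22 is false
  seeding points between 470 and 1147: 929 in [470, 1147] is true
  NOT holds a title: yes → false
  rating < 1773: 2744 < 1773 is false
  holds a title: yes → true
  career wins ≥ 283: 352 ≥ 283 is true
  federation ∈ {FIDE-B, NAT}: NAT is in the set → true
  federation = REG: NAT == REG is false
  NOT holds a wildcard: yes → false
  NOT currently suspended: no → true
Combine:
[1] false AND true AND true = false
[2.2] NOT true = false
[2] true AND false = false
[3.1] NOT true = false
[3.2] NOT true = false
[3] false AND false AND false = false
[4.1] NOT true = false
[4.2] NOT false = true
[4] false AND true AND true = false
[5] false AND false = false
[6.1] NOT true = false
[6.3] NOT true = false
[6] false AND true AND false = false
[7] false AND false AND true = false
[8] false AND true = false
[root] false OR false OR false OR false OR false OR false OR false OR false = false
Overall: false → eliminated

Eliminated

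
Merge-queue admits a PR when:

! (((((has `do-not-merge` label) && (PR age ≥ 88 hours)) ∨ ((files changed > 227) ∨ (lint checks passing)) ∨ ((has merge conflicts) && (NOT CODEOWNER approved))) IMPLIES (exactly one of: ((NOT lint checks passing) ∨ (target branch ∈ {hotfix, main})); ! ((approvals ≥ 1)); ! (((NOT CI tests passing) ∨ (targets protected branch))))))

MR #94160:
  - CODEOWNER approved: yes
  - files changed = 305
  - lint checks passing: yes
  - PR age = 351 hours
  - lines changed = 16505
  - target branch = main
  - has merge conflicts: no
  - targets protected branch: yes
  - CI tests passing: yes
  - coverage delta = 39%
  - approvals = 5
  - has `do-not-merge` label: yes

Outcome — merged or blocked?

Blocked

Atomic conditions:
  has `do-not-merge` label: yes → true
  PR age ≥ 88 hours: 351 ≥ 88 is true
  files changed > 227: 305 > 227 is true
  lint checks passing: yes → true
  has merge conflicts: no → false
  NOT CODEOWNER approved: yes → false
  NOT lint checks passing: yes → false
  target branch ∈ {hotfix, main}: main is in the set → true
  approvals ≥ 1: 5 ≥ 1 is true
  NOT CI tests passing: yes → false
  targets protected branch: yes → true
Combine:
[1.1.1] true AND true = true
[1.1.2] true OR true = true
[1.1.3] false AND false = false
[1.1] true OR true OR false = true
[1.2.1] false OR true = true
[1.2.2] NOT true = false
[1.2.3.1] false OR true = true
[1.2.3] NOT true = false
[1.2] exactly-one(true, false, false) = true
[1] true → true = true
[root] NOT true = false
Overall: false → blocked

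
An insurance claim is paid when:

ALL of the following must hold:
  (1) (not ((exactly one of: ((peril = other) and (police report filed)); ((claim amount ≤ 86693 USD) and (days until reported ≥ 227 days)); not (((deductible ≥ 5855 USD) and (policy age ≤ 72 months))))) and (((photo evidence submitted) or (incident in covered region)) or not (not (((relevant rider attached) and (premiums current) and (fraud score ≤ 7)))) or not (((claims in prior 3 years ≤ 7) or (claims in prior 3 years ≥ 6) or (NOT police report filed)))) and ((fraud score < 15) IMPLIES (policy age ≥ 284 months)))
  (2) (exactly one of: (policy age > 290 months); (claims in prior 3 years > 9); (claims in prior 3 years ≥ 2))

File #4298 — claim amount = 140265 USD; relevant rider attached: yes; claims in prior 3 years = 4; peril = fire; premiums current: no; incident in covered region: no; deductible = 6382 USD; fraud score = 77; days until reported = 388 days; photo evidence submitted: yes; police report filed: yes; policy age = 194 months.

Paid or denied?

Denied

Atomic conditions:
  peril = other: fire == other is false
  police report filed: yes → true
  claim amount ≤ 86693 USD: 140265 ≤ 86693 is false
  days until reported ≥ 227 days: 388 ≥ 227 is true
  deductible ≥ 5855 USD: 6382 ≥ 5855 is true
  policy age ≤ 72 months: 194 ≤ 72 is false
  photo evidence submitted: yes → true
  incident in covered region: no → false
  relevant rider attached: yes → true
  premiums current: no → false
  fraud score ≤ 7: 77 ≤ 7 is false
  claims in prior 3 years ≤ 7: 4 ≤ 7 is true
  claims in prior 3 years ≥ 6: 4 ≥ 6 is false
  NOT police report filed: yes → false
  fraud score < 15: 77 < 15 is false
  policy age ≥ 284 months: 194 ≥ 284 is false
  policy age > 290 months: 194 > 290 is false
  claims in prior 3 years > 9: 4 > 9 is false
  claims in prior 3 years ≥ 2: 4 ≥ 2 is true
Combine:
[1.1.1.1] false AND true = false
[1.1.1.2] false AND true = false
[1.1.1.3.1] true AND false = false
[1.1.1.3] NOT false = true
[1.1.1] exactly-one(false, false, true) = true
[1.1] NOT true = false
[1.2.1] true OR false = true
[1.2.2.1.1] true AND false AND false = false
[1.2.2.1] NOT false = true
[1.2.2] NOT true = false
[1.2.3.1] true OR false OR false = true
[1.2.3] NOT true = false
[1.2] true OR false OR false = true
[1.3] false → false (antecedent false ⇒ implication holds) = true
[1] false AND true AND true = false
[2] exactly-one(false, false, true) = true
[root] false AND true = false
Overall: false → denied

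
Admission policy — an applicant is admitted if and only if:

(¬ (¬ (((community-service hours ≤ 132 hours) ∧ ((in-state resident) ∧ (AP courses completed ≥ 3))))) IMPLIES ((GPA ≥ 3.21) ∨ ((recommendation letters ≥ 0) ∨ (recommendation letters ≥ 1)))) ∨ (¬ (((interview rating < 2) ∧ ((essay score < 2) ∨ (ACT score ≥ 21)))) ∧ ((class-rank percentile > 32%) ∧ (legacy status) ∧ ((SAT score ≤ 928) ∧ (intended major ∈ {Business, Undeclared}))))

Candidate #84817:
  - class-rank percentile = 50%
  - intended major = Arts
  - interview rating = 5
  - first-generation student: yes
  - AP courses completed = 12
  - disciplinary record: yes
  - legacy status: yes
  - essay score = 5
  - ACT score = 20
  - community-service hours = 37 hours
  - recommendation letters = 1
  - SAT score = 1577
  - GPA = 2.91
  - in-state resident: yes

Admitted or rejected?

Atomic conditions:
  community-service hours ≤ 132 hours: 37 ≤ 132 is true
  in-state resident: yes → true
  AP courses completed ≥ 3: 12 ≥ 3 is true
  GPA ≥ 3.21: 2.91 ≥ 3.21 is false
  recommendation letters ≥ 0: 1 ≥ 0 is true
  recommendation letters ≥ 1: 1 ≥ 1 is true
  interview rating < 2: 5 < 2 is false
  essay score < 2: 5 < 2 is false
  ACT score ≥ 21: 20 ≥ 21 is false
  class-rank percentile > 32%: 50 > 32 is true
  legacy status: yes → true
  SAT score ≤ 928: 1577 ≤ 928 is false
  intended major ∈ {Business, Undeclared}: Arts is not in the set → false
Combine:
[1.1.1.1.2] true AND true = true
[1.1.1.1] true AND true = true
[1.1.1] NOT true = false
[1.1] NOT false = true
[1.2.2] true OR true = true
[1.2] false OR true = true
[1] true → true = true
[2.1.1.2] false OR false = false
[2.1.1] false AND false = false
[2.1] NOT false = true
[2.2.3] false AND false = false
[2.2] true AND true AND false = false
[2] true AND false = false
[root] true OR false = true
Overall: true → admitted

Admitted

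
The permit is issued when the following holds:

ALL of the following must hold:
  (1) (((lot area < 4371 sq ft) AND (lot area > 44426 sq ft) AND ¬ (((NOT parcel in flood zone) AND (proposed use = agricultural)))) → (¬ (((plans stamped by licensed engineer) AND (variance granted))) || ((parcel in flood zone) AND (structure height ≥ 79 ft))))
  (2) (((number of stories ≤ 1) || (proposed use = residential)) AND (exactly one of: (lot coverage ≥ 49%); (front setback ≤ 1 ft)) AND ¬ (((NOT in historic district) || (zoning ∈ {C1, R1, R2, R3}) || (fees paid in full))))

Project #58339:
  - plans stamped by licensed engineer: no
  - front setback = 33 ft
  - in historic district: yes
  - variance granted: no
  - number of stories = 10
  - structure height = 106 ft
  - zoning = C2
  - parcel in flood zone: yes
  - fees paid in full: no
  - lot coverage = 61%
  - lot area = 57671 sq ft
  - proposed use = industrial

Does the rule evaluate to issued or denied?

Atomic conditions:
  lot area < 4371 sq ft: 57671 < 4371 is false
  lot area > 44426 sq ft: 57671 > 44426 is true
  NOT parcel in flood zone: yes → false
  proposed use = agricultural: industrial == agricultural is false
  plans stamped by licensed engineer: no → false
  variance granted: no → false
  parcel in flood zone: yes → true
  structure height ≥ 79 ft: 106 ≥ 79 is true
  number of stories ≤ 1: 10 ≤ 1 is false
  proposed use = residential: industrial == residential is false
  lot coverage ≥ 49%: 61 ≥ 49 is true
  front setback ≤ 1 ft: 33 ≤ 1 is false
  NOT in historic district: yes → false
  zoning ∈ {C1, R1, R2, R3}: C2 is not in the set → false
  fees paid in full: no → false
Combine:
[1.1.3.1] false AND false = false
[1.1.3] NOT false = true
[1.1] false AND true AND true = false
[1.2.1.1] false AND false = false
[1.2.1] NOT false = true
[1.2.2] true AND true = true
[1.2] true OR true = true
[1] false → true (antecedent false ⇒ implication holds) = true
[2.1] false OR false = false
[2.2] exactly-one(true, false) = true
[2.3.1] false OR false OR false = false
[2.3] NOT false = true
[2] false AND true AND true = false
[root] true AND false = false
Overall: false → denied

Denied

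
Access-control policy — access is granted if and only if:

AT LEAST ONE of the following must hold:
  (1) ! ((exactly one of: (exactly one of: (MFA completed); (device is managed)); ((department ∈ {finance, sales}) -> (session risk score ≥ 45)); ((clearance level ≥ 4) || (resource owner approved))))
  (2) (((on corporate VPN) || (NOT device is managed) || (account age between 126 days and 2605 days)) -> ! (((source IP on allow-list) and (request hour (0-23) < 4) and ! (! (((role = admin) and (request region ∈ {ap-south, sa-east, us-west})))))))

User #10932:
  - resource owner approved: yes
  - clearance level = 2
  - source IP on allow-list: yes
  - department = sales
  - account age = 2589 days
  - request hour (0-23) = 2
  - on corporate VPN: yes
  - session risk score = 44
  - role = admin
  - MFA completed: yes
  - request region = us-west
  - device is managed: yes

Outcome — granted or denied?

Atomic conditions:
  MFA completed: yes → true
  device is managed: yes → true
  department ∈ {finance, sales}: sales is in the set → true
  session risk score ≥ 45: 44 ≥ 45 is false
  clearance level ≥ 4: 2 ≥ 4 is false
  resource owner approved: yes → true
  on corporate VPN: yes → true
  NOT device is managed: yes → false
  account age between 126 days and 2605 days: 2589 in [126, 2605] is true
  source IP on allow-list: yes → true
  request hour (0-23) < 4: 2 < 4 is true
  role = admin: admin == admin is true
  request region ∈ {ap-south, sa-east, us-west}: us-west is in the set → true
Combine:
[1.1.1] exactly-one(true, true) = false
[1.1.2] true → false = false
[1.1.3] false OR true = true
[1.1] exactly-one(false, false, true) = true
[1] NOT true = false
[2.1] true OR false OR true = true
[2.2.1.3.1.1] true AND true = true
[2.2.1.3.1] NOT true = false
[2.2.1.3] NOT false = true
[2.2.1] true AND true AND true = true
[2.2] NOT true = false
[2] true → false = false
[root] false OR false = false
Overall: false → denied

Denied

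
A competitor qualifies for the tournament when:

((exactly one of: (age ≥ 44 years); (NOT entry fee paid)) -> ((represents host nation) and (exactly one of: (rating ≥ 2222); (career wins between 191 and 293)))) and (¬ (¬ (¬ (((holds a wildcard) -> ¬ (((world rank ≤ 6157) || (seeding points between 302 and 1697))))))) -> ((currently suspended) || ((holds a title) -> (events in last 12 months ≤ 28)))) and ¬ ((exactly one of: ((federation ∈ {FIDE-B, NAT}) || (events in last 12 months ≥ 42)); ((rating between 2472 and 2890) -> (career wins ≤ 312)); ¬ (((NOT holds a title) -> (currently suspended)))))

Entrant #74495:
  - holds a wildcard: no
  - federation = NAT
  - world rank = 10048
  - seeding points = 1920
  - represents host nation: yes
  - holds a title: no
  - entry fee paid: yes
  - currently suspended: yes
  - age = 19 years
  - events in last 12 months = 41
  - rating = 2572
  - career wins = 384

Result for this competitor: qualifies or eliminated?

Atomic conditions:
  age ≥ 44 years: 19 ≥ 44 is false
  NOT entry fee paid: yes → false
  represents host nation: yes → true
  rating ≥ 2222: 2572 ≥ 2222 is true
  career wins between 191 and 293: 384 in [191, 293] is false
  holds a wildcard: no → false
  world rank ≤ 6157: 10048 ≤ 6157 is false
  seeding points between 302 and 1697: 1920 in [302, 1697] is false
  currently suspended: yes → true
  holds a title: no → false
  events in last 12 months ≤ 28: 41 ≤ 28 is false
  federation ∈ {FIDE-B, NAT}: NAT is in the set → true
  events in last 12 months ≥ 42: 41 ≥ 42 is false
  rating between 2472 and 2890: 2572 in [2472, 2890] is true
  career wins ≤ 312: 384 ≤ 312 is false
  NOT holds a title: no → true
Combine:
[1.1] exactly-one(false, false) = false
[1.2.2] exactly-one(true, false) = true
[1.2] true AND true = true
[1] false → true (antecedent false ⇒ implication holds) = true
[2.1.1.1.1.2.1] false OR false = false
[2.1.1.1.1.2] NOT false = true
[2.1.1.1.1] false → true (antecedent false ⇒ implication holds) = true
[2.1.1.1] NOT true = false
[2.1.1] NOT false = true
[2.1] NOT true = false
[2.2.2] false → false (antecedent false ⇒ implication holds) = true
[2.2] true OR true = true
[2] false → true (antecedent false ⇒ implication holds) = true
[3.1.1] true OR false = true
[3.1.2] true → false = false
[3.1.3.1] true → true = true
[3.1.3] NOT true = false
[3.1] exactly-one(true, false, false) = true
[3] NOT true = false
[root] true AND true AND false = false
Overall: false → eliminated

Eliminated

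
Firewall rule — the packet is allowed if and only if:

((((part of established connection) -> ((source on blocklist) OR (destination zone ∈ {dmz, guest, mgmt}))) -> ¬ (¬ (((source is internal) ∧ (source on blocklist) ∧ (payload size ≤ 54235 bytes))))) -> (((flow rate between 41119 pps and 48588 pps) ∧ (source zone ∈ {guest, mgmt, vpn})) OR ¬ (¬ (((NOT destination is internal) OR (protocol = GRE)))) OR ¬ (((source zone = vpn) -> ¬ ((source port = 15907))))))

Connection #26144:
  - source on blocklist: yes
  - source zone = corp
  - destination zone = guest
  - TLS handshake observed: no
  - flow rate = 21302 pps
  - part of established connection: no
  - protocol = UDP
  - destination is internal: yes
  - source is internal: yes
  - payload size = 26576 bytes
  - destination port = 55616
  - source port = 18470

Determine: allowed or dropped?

Dropped

Atomic conditions:
  part of established connection: no → false
  source on blocklist: yes → true
  destination zone ∈ {dmz, guest, mgmt}: guest is in the set → true
  source is internal: yes → true
  payload size ≤ 54235 bytes: 26576 ≤ 54235 is true
  flow rate between 41119 pps and 48588 pps: 21302 in [41119, 48588] is false
  source zone ∈ {guest, mgmt, vpn}: corp is not in the set → false
  NOT destination is internal: yes → false
  protocol = GRE: UDP == GRE is false
  source zone = vpn: corp == vpn is false
  source port = 15907: 18470 == 15907 is false
Combine:
[1.1.2] true OR true = true
[1.1] false → true (antecedent false ⇒ implication holds) = true
[1.2.1.1] true AND true AND true = true
[1.2.1] NOT true = false
[1.2] NOT false = true
[1] true → true = true
[2.1] false AND false = false
[2.2.1.1] false OR false = false
[2.2.1] NOT false = true
[2.2] NOT true = false
[2.3.1.2] NOT false = true
[2.3.1] false → true (antecedent false ⇒ implication holds) = true
[2.3] NOT true = false
[2] false OR false OR false = false
[root] true → false = false
Overall: false → dropped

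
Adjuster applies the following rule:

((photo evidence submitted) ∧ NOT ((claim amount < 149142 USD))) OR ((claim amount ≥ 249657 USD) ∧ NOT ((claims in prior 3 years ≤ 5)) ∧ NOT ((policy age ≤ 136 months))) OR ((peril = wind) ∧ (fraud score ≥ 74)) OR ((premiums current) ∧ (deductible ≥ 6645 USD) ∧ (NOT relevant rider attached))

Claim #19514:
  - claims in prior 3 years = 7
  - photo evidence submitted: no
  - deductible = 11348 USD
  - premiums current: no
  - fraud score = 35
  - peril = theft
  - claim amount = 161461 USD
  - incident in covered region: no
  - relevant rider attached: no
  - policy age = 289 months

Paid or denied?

Atomic conditions:
  photo evidence submitted: no → false
  claim amount < 149142 USD: 161461 < 149142 is false
  claim amount ≥ 249657 USD: 161461 ≥ 249657 is false
  claims in prior 3 years ≤ 5: 7 ≤ 5 is false
  policy age ≤ 136 months: 289 ≤ 136 is false
  peril = wind: theft == wind is false
  fraud score ≥ 74: 35 ≥ 74 is false
  premiums current: no → false
  deductible ≥ 6645 USD: 11348 ≥ 6645 is true
  NOT relevant rider attached: no → true
Combine:
[1.2] NOT false = true
[1] false AND true = false
[2.2] NOT false = true
[2.3] NOT false = true
[2] false AND true AND true = false
[3] false AND false = false
[4] false AND true AND true = false
[root] false OR false OR false OR false = false
Overall: false → denied

Denied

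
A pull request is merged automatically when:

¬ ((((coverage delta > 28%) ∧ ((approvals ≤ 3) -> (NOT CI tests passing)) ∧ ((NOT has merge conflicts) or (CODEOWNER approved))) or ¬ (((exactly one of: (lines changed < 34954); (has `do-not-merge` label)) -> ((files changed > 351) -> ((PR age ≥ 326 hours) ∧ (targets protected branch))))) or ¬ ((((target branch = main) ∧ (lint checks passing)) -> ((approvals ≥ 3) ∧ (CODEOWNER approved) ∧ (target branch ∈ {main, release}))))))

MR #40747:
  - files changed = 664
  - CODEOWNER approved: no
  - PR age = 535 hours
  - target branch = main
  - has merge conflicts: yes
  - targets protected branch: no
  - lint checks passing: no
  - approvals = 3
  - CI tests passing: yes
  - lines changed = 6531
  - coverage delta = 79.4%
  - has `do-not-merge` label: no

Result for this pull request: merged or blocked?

Atomic conditions:
  coverage delta > 28%: 79.4 > 28 is true
  approvals ≤ 3: 3 ≤ 3 is true
  NOT CI tests passing: yes → false
  NOT has merge conflicts: yes → false
  CODEOWNER approved: no → false
  lines changed < 34954: 6531 < 34954 is true
  has `do-not-merge` label: no → false
  files changed > 351: 664 > 351 is true
  PR age ≥ 326 hours: 535 ≥ 326 is true
  targets protected branch: no → false
  target branch = main: main == main is true
  lint checks passing: no → false
  approvals ≥ 3: 3 ≥ 3 is true
  target branch ∈ {main, release}: main is in the set → true
Combine:
[1.1.2] true → false = false
[1.1.3] false OR false = false
[1.1] true AND false AND false = false
[1.2.1.1] exactly-one(true, false) = true
[1.2.1.2.2] true AND false = false
[1.2.1.2] true → false = false
[1.2.1] true → false = false
[1.2] NOT false = true
[1.3.1.1] true AND false = false
[1.3.1.2] true AND false AND true = false
[1.3.1] false → false (antecedent false ⇒ implication holds) = true
[1.3] NOT true = false
[1] false OR true OR false = true
[root] NOT true = false
Overall: false → blocked

Blocked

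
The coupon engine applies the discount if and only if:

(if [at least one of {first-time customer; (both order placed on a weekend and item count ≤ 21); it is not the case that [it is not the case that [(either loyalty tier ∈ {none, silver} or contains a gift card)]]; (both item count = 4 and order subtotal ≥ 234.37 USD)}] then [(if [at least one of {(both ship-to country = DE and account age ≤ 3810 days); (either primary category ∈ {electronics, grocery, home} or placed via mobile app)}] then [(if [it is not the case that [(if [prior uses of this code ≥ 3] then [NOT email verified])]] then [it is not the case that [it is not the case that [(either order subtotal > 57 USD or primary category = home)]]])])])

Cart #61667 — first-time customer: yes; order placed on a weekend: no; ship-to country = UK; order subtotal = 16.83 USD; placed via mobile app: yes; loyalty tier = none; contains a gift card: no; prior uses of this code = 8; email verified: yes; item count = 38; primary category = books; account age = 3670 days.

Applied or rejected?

Atomic conditions:
  first-time customer: yes → true
  order placed on a weekend: no → false
  item count ≤ 21: 38 ≤ 21 is false
  loyalty tier ∈ {none, silver}: none is in the set → true
  contains a gift card: no → false
  item count = 4: 38 == 4 is false
  order subtotal ≥ 234.37 USD: 16.83 ≥ 234.37 is false
  ship-to country = DE: UK == DE is false
  account age ≤ 3810 days: 3670 ≤ 3810 is true
  primary category ∈ {electronics, grocery, home}: books is not in the set → false
  placed via mobile app: yes → true
  prior uses of this code ≥ 3: 8 ≥ 3 is true
  NOT email verified: yes → false
  order subtotal > 57 USD: 16.83 > 57 is false
  primary category = home: books == home is false
Combine:
[1.2] false AND false = false
[1.3.1.1] true OR false = true
[1.3.1] NOT true = false
[1.3] NOT false = true
[1.4] false AND false = false
[1] true OR false OR true OR false = true
[2.1.1] false AND true = false
[2.1.2] false OR true = true
[2.1] false OR true = true
[2.2.1.1] true → false = false
[2.2.1] NOT false = true
[2.2.2.1.1] false OR false = false
[2.2.2.1] NOT false = true
[2.2.2] NOT true = false
[2.2] true → false = false
[2] true → false = false
[root] true → false = false
Overall: false → rejected

Rejected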